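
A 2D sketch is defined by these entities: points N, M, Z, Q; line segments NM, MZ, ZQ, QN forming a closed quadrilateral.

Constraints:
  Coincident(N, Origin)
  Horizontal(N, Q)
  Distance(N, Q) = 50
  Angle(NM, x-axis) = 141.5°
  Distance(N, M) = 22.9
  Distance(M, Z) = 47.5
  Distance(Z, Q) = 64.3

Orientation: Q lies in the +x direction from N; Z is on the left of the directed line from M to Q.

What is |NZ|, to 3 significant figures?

52.8

N is at the origin; N and Q share the same y with |NQ| = 50.0 and Q in +x, so Q = (50.0, 0). NM runs at 141.5° with |NM| = 22.9, so M = (-17.9, 14.3). Z is determined by |MZ| = 47.5 and |ZQ| = 64.3 together: it lies at the intersection of circle(M, 47.5) and circle(Q, 64.3). With |MQ| = 69.4, the foot of the radical line on MQ is 21.2 from M and the perpendicular offset is √(47.5² − 21.2²) = 42.5. Taking the left-of-MQ solution: Z = (11.5, 51.5).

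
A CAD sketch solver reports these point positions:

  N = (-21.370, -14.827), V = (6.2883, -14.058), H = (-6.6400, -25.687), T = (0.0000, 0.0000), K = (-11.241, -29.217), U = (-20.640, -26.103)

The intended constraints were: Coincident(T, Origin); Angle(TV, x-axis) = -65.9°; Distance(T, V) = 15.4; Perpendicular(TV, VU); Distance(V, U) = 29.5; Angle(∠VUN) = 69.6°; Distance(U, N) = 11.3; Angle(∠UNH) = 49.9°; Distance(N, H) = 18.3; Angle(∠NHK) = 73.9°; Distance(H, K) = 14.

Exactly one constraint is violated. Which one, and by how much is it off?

Distance(H, K) = 14 — off by 8.20.

T = (0.00, 0.00) ✓; TV at -65.90° ✓; |TV| = 15.40 ✓; ∠(TV, VU) = 90.00° ✓; |VU| = 29.50 ✓; ∠VUN = 69.61° ✓; |UN| = 11.30 ✓; ∠UNH = 49.90° ✓; |NH| = 18.30 ✓; ∠NHK = 73.90° ✓; |HK| = 5.799 ✗.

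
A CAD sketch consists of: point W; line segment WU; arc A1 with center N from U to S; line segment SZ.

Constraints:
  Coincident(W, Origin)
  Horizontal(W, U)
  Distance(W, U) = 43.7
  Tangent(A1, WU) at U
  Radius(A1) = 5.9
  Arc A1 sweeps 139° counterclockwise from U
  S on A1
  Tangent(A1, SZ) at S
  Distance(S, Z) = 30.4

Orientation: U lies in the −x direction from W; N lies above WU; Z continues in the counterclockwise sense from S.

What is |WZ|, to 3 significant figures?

69.7

W is at the origin; W and U share the same y with |WU| = 43.7 and U on the −x side, so U = (-43.7, 0.00). A1 meets WU tangentially, so NU is at right angles to WU, so N = U + (0, 5.9) = (-43.7, 5.90). On A1, U sits at bearing -90° from N; a 139° counterclockwise sweep puts S at bearing 49°, so S = N + 5.9·(cos 49°, sin 49°) = (-39.8, 10.4). Tangency of A1 to SZ means the radius NS is perpendicular to SZ, so SZ runs along (−sin 49°, cos 49°); with |SZ| = 30.4, Z = (-62.8, 30.3). Then |WZ| = |Z − W| = 69.7.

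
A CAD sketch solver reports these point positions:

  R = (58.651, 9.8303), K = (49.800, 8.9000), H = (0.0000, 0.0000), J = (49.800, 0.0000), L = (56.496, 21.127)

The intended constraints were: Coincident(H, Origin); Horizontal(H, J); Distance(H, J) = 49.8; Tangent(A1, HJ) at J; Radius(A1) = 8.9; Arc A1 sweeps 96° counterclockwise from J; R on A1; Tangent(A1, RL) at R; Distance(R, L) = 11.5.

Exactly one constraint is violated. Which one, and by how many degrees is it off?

Tangent(A1, RL) at R — off by 4.80°.

H = (0.00, 0.00) ✓; H.y = 0.00, J.y = 0.00 ✓; |HJ| = 49.80 ✓; ∠(KJ, JH) = 90.00° ✓; |KJ| = 8.900 ✓; bearing(K→R) − bearing(K→J) = 96.00° ✓; |KR| = 8.900 ✓; ∠(KR, RL) = 85.20° ✗; |RL| = 11.50 ✓.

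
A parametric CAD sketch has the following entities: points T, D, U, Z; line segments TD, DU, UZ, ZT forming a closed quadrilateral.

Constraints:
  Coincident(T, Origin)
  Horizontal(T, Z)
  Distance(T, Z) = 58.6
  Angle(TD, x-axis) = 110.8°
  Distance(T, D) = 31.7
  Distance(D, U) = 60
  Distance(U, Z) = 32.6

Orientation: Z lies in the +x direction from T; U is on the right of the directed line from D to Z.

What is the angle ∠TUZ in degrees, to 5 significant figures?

127.36°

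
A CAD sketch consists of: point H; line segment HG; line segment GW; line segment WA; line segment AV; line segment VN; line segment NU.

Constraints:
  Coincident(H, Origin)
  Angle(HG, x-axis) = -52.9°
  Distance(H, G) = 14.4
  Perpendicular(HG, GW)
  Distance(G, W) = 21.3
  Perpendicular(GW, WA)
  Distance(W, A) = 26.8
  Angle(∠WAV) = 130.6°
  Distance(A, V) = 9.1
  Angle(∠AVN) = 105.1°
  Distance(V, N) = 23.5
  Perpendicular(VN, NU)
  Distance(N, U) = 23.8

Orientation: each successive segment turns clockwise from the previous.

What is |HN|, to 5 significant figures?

7.1432

H is at the origin; HG runs at -52.9° with length 14.4, so G = (8.6862, -11.485). HG is perpendicular to GW, so GW runs at -142.90°; with |GW| = 21.3, W = (-8.3023, -24.334). GW is perpendicular to WA, so WA runs at 127.10°; with |WA| = 26.8, A = (-24.468, -2.9583). ∠WAV = 130.6° gives AV at 77.700° from the x-axis; with |AV| = 9.1, V = (-22.530, 5.9328). ∠AVN = 105.1° gives VN at 2.8000° from the x-axis; with |VN| = 23.5, N = (0.94220, 7.0808). Then |HN| = |N − H| = 7.1432.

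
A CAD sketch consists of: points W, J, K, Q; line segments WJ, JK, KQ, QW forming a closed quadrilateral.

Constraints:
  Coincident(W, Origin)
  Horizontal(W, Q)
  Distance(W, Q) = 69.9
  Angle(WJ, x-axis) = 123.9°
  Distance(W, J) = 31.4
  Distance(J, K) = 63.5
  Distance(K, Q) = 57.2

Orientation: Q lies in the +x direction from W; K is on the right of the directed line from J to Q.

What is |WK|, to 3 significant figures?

32.1

W is at the origin; WQ is horizontal with |WQ| = 69.9 and Q in +x, so Q = (69.9, 0). WJ runs at 123.9° with |WJ| = 31.4, so J = (-17.5, 26.1). K is determined by |JK| = 63.5 and |KQ| = 57.2 together: it lies at the intersection of circle(J, 63.5) and circle(Q, 57.2). With |JQ| = 91.2, the foot of the radical line on JQ is 49.8 from J and the perpendicular offset is √(63.5² − 49.8²) = 39.4. Taking the right-of-JQ solution: K = (18.9, -25.9).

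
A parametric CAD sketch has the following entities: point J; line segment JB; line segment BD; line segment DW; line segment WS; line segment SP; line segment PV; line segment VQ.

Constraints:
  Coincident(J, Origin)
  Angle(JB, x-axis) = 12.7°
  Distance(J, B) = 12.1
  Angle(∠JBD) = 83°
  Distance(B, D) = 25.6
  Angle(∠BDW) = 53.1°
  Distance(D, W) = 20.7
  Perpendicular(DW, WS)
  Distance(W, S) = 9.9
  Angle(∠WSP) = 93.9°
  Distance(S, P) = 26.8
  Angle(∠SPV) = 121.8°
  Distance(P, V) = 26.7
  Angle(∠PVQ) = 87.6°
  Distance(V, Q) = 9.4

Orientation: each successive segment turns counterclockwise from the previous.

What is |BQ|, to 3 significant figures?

46.0

J is at the origin; JB runs at 12.7° with length 12.1, so B = (11.8, 2.66). ∠JBD = 83.0° gives BD at 110° from the x-axis; with |BD| = 25.6, D = (3.17, 26.8). ∠BDW = 53.1° gives DW at -123° from the x-axis; with |DW| = 20.7, W = (-8.22, 9.48). DW ⟂ WS, so WS runs at -33.4°; with |WS| = 9.9, S = (0.0444, 4.03). ∠WSP = 93.9° gives SP at 52.7° from the x-axis; with |SP| = 26.8, P = (16.3, 25.3). ∠SPV = 121.8° gives PV at 111° from the x-axis; with |PV| = 26.7, V = (6.76, 50.3). ∠PVQ = 87.6° gives VQ at -157° from the x-axis; with |VQ| = 9.4, Q = (-1.87, 46.6). Then |BQ| = |Q − B| = 46.0.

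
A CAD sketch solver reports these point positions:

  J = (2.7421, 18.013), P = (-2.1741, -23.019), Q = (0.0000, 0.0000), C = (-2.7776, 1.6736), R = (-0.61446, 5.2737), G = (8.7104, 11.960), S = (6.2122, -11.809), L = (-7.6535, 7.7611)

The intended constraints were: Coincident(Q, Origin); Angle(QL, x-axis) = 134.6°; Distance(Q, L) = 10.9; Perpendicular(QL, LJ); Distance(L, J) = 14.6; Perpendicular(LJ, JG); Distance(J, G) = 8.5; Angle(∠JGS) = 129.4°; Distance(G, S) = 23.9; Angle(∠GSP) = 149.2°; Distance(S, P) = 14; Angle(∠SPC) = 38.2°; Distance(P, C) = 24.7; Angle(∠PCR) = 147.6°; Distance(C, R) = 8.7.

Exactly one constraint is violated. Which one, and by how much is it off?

Distance(C, R) = 8.7 — off by 4.50.

Q = (0.00, 0.00) ✓; QL at 134.6° ✓; |QL| = 10.90 ✓; ∠(QL, LJ) = 90.00° ✓; |LJ| = 14.60 ✓; ∠(LJ, JG) = 90.00° ✓; |JG| = 8.501 ✓; ∠JGS = 129.4° ✓; |GS| = 23.90 ✓; ∠GSP = 149.2° ✓; |SP| = 14.00 ✓; ∠SPC = 38.20° ✓; |PC| = 24.70 ✓; ∠PCR = 147.6° ✓; |CR| = 4.200 ✗.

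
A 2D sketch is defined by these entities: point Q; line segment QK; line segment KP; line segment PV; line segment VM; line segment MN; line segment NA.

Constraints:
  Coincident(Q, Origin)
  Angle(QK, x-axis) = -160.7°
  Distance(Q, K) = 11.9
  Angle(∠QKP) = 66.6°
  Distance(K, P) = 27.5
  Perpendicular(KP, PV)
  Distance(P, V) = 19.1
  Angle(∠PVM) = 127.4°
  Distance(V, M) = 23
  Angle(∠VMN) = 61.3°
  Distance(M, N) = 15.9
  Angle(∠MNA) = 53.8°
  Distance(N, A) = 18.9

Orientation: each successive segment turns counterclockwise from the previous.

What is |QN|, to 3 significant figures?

6.76

Q is at the origin; QK runs at -160.7° with length 11.9, so K = (-11.2, -3.93). ∠QKP = 66.6° gives KP at -47.3° from the x-axis; with |KP| = 27.5, P = (7.42, -24.1). KP is perpendicular to PV, so PV runs at 42.7°; with |PV| = 19.1, V = (21.5, -11.2). ∠PVM = 127.4° gives VM at 95.3° from the x-axis; with |VM| = 23.0, M = (19.3, 11.7). ∠VMN = 61.3° gives MN at -146° from the x-axis; with |MN| = 15.9, N = (6.15, 2.82). Then |QN| = |N − Q| = 6.76.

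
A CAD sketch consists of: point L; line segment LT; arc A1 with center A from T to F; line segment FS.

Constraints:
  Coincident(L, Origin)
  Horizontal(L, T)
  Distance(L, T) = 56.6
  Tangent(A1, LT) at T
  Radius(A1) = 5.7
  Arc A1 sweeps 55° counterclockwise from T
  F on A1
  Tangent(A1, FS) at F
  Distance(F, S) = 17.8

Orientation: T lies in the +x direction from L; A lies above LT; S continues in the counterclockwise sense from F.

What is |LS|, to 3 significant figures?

73.5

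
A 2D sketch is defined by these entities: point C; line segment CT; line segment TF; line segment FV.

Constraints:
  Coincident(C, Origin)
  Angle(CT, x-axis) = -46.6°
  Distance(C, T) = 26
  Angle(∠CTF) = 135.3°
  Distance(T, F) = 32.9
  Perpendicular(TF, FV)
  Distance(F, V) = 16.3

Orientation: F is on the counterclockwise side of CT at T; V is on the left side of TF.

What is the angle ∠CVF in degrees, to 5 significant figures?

92.216°

∠CTF = 135.3°, so TF runs at -46.6° + (180° − 135.3°) = -1.9000° from the x-axis; with |TF| = 32.9, F = T + 32.9·(cos -1.9000°, sin -1.9000°) = (50.746, -19.982). TF ⟂ FV; with |FV| = 16.3 on the left of TF, V = F + 16.3·(0.033155, 0.99945) = (51.287, -3.6907). Then cos ∠CVF = VC·VF / (|VC||VF|), giving 92.216°.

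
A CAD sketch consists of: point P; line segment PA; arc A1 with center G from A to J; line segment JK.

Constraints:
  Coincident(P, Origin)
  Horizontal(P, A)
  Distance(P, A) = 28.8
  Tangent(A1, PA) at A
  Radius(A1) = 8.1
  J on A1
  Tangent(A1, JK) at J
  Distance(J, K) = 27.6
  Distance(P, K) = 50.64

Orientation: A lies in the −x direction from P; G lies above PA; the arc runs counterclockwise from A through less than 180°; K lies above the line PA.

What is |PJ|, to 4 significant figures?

24.94

P is at the origin; PA is horizontal with |PA| = 28.8 and A on the −x side, so A = (-28.80, 0.000). Tangency of A1 to PA means the radius GA is perpendicular to PA, so G = A + (0, 8.1) = (-28.80, 8.100). Since GJ ⟂ JK (tangency), |GK| = √(8.1² + 27.6²) = 28.76 regardless of where J sits on A1. So K lies on both circle(P, 50.64) and circle(G, 28.76); the above-PA intersection is K = (-35.55, 36.06). J is the foot of the tangent from K: J = (-21.78, 12.14).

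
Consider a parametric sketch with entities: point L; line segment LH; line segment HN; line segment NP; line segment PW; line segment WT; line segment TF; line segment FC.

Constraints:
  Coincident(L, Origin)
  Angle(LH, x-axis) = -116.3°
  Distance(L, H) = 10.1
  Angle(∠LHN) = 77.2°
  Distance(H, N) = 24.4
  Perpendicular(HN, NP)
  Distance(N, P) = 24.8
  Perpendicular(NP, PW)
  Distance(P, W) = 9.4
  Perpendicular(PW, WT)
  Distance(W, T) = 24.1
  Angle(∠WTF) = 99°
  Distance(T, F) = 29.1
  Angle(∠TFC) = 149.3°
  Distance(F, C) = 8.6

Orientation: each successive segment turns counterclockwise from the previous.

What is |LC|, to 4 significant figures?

50.60

∠WTF = 99.0° gives TF at -22.50° from the x-axis; with |TF| = 29.1, F = (37.16, -23.01). ∠TFC = 149.3° gives FC at 8.200° from the x-axis; with |FC| = 8.6, C = (45.67, -21.79). Then |LC| = |C − L| = 50.60.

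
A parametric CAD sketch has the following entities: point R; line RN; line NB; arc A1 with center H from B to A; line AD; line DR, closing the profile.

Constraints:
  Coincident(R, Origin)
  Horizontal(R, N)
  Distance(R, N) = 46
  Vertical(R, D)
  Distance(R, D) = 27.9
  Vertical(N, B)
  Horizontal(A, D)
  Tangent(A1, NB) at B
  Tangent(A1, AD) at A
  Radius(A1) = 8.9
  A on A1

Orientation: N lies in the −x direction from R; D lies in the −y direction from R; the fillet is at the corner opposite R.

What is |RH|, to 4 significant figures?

41.68

R and D share the same x with |RD| = 27.9 and D on the −y side, so D = (0.000, -27.90). The virtual corner opposite R is at (-46.00, -27.90). A1 meets NB tangentially, so HB is at right angles to NB and the tangent condition forces HA to be normal to AD, with radius 8.9, so the center H sits 8.9 in from both sides at H = (-37.10, -19.00). Then |RH| = |H − R| = 41.68.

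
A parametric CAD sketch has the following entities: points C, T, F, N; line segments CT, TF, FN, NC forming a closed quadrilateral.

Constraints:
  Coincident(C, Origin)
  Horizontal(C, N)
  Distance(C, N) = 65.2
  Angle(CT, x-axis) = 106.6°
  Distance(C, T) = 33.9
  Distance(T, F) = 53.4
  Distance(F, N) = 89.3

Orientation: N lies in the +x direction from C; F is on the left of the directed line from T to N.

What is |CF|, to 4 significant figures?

79.48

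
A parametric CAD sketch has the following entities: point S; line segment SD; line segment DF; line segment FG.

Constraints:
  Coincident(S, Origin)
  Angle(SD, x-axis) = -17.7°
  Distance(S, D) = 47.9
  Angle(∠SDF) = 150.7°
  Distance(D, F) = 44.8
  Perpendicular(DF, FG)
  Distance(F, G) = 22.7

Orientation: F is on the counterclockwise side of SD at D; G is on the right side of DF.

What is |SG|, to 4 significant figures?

98.10

S is at the origin; SD runs at -17.7° with length 47.9, so D = 47.9·(cos -17.7°, sin -17.7°) = (45.63, -14.56). ∠SDF = 150.7°, so DF runs at -17.7° + (180° − 150.7°) = 11.60° from the x-axis; with |DF| = 44.8, F = D + 44.8·(cos 11.60°, sin 11.60°) = (89.52, -5.555). DF is perpendicular to FG; with |FG| = 22.7 on the right of DF, G = F + 22.7·(0.2011, -0.9796) = (94.08, -27.79). Then |SG| = |G − S| = 98.10.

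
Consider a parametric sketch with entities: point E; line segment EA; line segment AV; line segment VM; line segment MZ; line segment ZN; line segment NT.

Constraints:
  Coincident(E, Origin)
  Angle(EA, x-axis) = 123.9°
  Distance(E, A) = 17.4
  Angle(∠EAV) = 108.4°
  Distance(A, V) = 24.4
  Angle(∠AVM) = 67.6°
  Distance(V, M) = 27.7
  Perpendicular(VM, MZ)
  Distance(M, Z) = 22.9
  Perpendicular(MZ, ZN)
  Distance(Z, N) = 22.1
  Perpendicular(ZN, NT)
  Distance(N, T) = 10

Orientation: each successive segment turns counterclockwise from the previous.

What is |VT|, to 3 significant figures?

14.1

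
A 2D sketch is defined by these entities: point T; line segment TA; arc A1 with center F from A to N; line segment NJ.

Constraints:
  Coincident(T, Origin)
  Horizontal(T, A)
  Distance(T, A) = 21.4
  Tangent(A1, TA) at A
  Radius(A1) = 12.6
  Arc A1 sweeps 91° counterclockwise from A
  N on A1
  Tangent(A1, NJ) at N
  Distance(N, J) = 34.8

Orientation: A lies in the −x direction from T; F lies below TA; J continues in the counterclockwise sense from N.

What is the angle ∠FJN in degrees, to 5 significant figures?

19.904°

T is at the origin; T and A share the same y with |TA| = 21.4 and A on the −x side, so A = (-21.400, 0.0000). Tangency of A1 to TA means the radius FA is perpendicular to TA, so F = A + (0, -12.6) = (-21.400, -12.600). On A1, A sits at bearing 90° from F; a 91° counterclockwise sweep puts N at bearing 181°, so N = F + 12.6·(cos 181°, sin 181°) = (-33.998, -12.820). Since A1 is tangent to NJ there, FN ⟂ NJ, so NJ runs along (−sin 181°, cos 181°); with |NJ| = 34.8, J = (-33.391, -47.615). Then cos ∠FJN = JF·JN / (|JF||JN|), giving 19.904°.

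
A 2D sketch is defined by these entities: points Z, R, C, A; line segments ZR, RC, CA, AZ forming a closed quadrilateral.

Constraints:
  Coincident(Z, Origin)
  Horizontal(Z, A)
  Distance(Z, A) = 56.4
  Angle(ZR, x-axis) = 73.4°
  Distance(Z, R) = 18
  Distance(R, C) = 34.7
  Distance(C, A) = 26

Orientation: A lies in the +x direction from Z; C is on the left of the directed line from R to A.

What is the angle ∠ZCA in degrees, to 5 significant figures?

103.19°

Checks: Z = (0.00, 0.00) ✓; |RC| = 34.70 ✓; |CA| = 26.00 ✓.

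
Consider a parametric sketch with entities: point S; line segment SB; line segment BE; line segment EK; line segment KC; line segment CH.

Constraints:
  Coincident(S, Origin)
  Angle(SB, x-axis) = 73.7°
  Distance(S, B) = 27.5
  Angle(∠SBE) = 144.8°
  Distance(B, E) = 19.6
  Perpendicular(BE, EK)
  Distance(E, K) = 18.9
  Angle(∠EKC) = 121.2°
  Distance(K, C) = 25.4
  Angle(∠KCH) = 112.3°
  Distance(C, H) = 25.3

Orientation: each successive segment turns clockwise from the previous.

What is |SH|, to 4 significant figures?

1.157

S is at the origin; SB runs at 73.7° with length 27.5, so B = (7.718, 26.39). ∠SBE = 144.8° gives BE at 38.50° from the x-axis; with |BE| = 19.6, E = (23.06, 38.60). BE is perpendicular to EK, so EK runs at -51.50°; with |EK| = 18.9, K = (34.82, 23.80). ∠EKC = 121.2° gives KC at -110.3° from the x-axis; with |KC| = 25.4, C = (26.01, -0.01774). ∠KCH = 112.3° gives CH at -178.0° from the x-axis; with |CH| = 25.3, H = (0.7262, -0.9007). Then |SH| = |H − S| = 1.157.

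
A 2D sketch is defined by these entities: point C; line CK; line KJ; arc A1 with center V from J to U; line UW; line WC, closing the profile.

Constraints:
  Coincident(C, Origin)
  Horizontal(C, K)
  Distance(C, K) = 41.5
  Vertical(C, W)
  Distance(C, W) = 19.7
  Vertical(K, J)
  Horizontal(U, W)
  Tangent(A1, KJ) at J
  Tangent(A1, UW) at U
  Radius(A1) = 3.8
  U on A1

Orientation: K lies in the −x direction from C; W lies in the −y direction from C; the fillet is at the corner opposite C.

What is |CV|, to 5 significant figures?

40.916

C is at the origin; C and K share the same y with |CK| = 41.5 and K on the −x side, so K = (-41.500, 0.0000). C and W share the same x with |CW| = 19.7 and W on the −y side, so W = (0.0000, -19.700). The virtual corner opposite C is at (-41.500, -19.700). Since A1 is tangent to KJ there, VJ ⟂ KJ and since A1 is tangent to UW there, VU ⟂ UW, with radius 3.8, so the center V sits 3.8 in from both sides at V = (-37.700, -15.900). Then |CV| = |V − C| = 40.916.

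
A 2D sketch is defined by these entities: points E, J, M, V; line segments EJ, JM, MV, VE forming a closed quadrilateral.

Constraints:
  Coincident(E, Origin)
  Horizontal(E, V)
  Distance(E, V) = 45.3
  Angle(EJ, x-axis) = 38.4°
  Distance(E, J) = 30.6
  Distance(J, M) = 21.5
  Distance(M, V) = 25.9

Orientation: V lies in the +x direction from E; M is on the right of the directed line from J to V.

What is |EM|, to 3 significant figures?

19.6

E is at the origin; E and V share the same y with |EV| = 45.3 and V in +x, so V = (45.3, 0). EJ runs at 38.4° with |EJ| = 30.6, so J = (24.0, 19.0). M is determined by |JM| = 21.5 and |MV| = 25.9 together: it lies at the intersection of circle(J, 21.5) and circle(V, 25.9). With |JV| = 28.6, the foot of the radical line on JV is 10.6 from J and the perpendicular offset is √(21.5² − 10.6²) = 18.7. Taking the right-of-JV solution: M = (19.5, -2.02).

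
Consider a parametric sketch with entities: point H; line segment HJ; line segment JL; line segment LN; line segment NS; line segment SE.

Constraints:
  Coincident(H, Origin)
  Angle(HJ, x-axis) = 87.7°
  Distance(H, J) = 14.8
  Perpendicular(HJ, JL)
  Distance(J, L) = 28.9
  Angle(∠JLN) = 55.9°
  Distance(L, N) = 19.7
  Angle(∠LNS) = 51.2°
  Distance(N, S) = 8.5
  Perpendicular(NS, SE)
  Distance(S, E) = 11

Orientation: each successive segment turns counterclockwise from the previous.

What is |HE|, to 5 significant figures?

27.680

H is at the origin; HJ runs at 87.7° with length 14.8, so J = (0.59395, 14.788). HJ is perpendicular to JL, so JL runs at 177.70°; with |JL| = 28.9, L = (-28.283, 15.948). ∠JLN = 55.9° gives LN at -58.200° from the x-axis; with |LN| = 19.7, N = (-17.902, -0.79500). ∠LNS = 51.2° gives NS at 70.600° from the x-axis; with |NS| = 8.5, S = (-15.078, 7.2224). The perpendicularity gives SE at right angles to NS, so SE runs at 160.60°; with |SE| = 11.0, E = (-25.454, 10.876). Then |HE| = |E − H| = 27.680.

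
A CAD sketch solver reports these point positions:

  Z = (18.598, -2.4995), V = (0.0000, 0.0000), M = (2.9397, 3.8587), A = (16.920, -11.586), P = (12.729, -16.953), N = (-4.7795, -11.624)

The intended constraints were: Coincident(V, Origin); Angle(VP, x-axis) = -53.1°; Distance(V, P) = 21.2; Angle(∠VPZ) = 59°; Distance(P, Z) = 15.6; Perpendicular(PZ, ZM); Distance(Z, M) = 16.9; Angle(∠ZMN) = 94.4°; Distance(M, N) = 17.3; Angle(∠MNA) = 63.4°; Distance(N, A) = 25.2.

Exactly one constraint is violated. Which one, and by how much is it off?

Distance(N, A) = 25.2 — off by 3.50.

V = (0.00, 0.00) ✓; VP at -53.10° ✓; |VP| = 21.20 ✓; ∠VPZ = 59.00° ✓; |PZ| = 15.60 ✓; ∠(PZ, ZM) = 90.00° ✓; |ZM| = 16.90 ✓; ∠ZMN = 94.40° ✓; |MN| = 17.30 ✓; ∠MNA = 63.40° ✓; |NA| = 21.70 ✗.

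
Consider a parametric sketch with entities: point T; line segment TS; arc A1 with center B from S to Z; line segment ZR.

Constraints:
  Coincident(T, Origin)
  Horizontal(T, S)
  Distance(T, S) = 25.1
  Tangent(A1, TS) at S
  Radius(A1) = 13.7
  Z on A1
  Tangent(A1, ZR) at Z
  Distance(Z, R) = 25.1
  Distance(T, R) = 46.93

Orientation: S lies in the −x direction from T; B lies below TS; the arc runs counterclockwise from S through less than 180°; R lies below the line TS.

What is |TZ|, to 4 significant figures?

42.20

T is at the origin; T and S share the same y with |TS| = 25.1 and S on the −x side, so S = (-25.10, 0.000). Tangency of A1 to TS means the radius BS is perpendicular to TS, so B = S + (0, -13.7) = (-25.10, -13.70). Since BZ ⟂ ZR (tangency), |BR| = √(13.7² + 25.1²) = 28.60 regardless of where Z sits on A1. So R lies on both circle(T, 46.93) and circle(B, 28.60); the below-TS intersection is R = (-20.95, -41.99). Z is the foot of the tangent from R: Z = (-36.05, -21.94).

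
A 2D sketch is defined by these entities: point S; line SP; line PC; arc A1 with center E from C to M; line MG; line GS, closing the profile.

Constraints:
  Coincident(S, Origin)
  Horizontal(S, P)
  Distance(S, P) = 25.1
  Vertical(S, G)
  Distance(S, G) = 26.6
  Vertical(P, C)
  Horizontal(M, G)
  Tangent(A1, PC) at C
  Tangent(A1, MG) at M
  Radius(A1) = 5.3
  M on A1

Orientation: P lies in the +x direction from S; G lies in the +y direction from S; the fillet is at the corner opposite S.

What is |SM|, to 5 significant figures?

33.160

The virtual corner opposite S is at (25.100, 26.600). Tangency of A1 to PC means the radius EC is perpendicular to PC and since A1 is tangent to MG there, EM ⟂ MG, with radius 5.3, so the center E sits 5.3 in from both sides at E = (19.800, 21.300). That places the tangent points at C = (25.100, 21.300) on PC and M = (19.800, 26.600) on MG. Then |SM| = |M − S| = 33.160.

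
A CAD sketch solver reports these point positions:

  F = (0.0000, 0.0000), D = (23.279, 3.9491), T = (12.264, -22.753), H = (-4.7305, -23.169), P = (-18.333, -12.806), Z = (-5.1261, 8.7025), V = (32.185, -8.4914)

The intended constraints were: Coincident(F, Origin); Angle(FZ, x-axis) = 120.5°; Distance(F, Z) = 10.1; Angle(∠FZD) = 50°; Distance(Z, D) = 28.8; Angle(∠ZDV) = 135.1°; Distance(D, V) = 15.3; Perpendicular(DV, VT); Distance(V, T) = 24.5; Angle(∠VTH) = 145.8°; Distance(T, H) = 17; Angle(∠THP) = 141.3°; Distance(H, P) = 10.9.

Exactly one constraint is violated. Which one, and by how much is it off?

Distance(H, P) = 10.9 — off by 6.20.

F = (0.00, 0.00) ✓; FZ at 120.5° ✓; |FZ| = 10.10 ✓; ∠FZD = 50.00° ✓; |ZD| = 28.80 ✓; ∠ZDV = 135.1° ✓; |DV| = 15.30 ✓; ∠(DV, VT) = 90.00° ✓; |VT| = 24.50 ✓; ∠VTH = 145.8° ✓; |TH| = 17.00 ✓; ∠THP = 141.3° ✓; |HP| = 17.10 ✗.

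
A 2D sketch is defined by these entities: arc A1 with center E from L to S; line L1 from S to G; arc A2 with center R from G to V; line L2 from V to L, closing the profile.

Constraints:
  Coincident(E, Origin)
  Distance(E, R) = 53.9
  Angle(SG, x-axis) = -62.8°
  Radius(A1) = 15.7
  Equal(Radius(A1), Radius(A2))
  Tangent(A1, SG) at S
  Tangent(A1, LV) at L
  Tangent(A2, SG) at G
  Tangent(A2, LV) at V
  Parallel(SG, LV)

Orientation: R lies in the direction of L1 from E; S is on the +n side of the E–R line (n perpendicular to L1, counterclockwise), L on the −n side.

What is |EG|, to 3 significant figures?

56.1

The slot axis is L1's direction at -62.8°, so u = (cos -62.8°, sin -62.8°) = (0.457, -0.889) and n = (−sin -62.8°, cos -62.8°) = (0.889, 0.457). E is at the origin and R lies 53.9 along u from E, so R = 53.9·u = (24.6, -47.9). Tangency of A1 to both parallel lines with radius 15.7 puts S and L at E ± 15.7·n: S = (14.0, 7.18), L = (-14.0, -7.18). Equal radii place G and V the same way about R: G = R + 15.7·n = (38.6, -40.8), V = R − 15.7·n = (10.7, -55.1). Then |EG| = |G − E| = 56.1.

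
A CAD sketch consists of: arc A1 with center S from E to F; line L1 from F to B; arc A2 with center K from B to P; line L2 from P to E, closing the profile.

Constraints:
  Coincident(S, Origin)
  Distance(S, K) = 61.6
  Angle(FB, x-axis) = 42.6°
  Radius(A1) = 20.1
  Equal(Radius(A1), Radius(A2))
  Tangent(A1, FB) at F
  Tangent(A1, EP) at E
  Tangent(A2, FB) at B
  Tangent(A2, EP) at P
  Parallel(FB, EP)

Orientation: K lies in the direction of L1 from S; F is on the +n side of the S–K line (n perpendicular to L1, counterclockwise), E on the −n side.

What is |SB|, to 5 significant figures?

64.796

Tangency of A1 to both parallel lines with radius 20.1 puts F and E at S ± 20.1·n: F = (-13.605, 14.796), E = (13.605, -14.796). Equal radii place B and P the same way about K: B = K + 20.1·n = (31.738, 56.491), P = K − 20.1·n = (58.949, 26.900). Then |SB| = |B − S| = 64.796.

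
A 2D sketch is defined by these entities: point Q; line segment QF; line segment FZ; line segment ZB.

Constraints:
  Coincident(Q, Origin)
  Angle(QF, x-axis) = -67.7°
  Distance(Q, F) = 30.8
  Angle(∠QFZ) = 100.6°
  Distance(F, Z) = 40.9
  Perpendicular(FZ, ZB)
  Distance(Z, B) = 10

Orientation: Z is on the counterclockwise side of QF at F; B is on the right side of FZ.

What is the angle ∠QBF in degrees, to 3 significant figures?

27.1°

Q is at the origin; QF runs at -67.7° with length 30.8, so F = 30.8·(cos -67.7°, sin -67.7°) = (11.7, -28.5). ∠QFZ = 100.6°, so FZ runs at -67.7° + (180° − 100.6°) = 11.7° from the x-axis; with |FZ| = 40.9, Z = F + 40.9·(cos 11.7°, sin 11.7°) = (51.7, -20.2). The perpendicularity gives ZB at right angles to FZ; with |ZB| = 10.0 on the right of FZ, B = Z + 10.0·(0.203, -0.979) = (53.8, -30.0). Then cos ∠QBF = BQ·BF / (|BQ||BF|), giving 27.1°.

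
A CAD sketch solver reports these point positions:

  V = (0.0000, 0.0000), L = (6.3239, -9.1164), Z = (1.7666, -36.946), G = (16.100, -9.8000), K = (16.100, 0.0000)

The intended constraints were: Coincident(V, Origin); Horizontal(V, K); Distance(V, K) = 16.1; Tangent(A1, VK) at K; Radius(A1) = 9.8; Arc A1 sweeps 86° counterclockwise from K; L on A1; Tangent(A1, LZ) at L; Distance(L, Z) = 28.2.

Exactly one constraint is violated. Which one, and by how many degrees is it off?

Tangent(A1, LZ) at L — off by 5.30°.

V = (0.00, 0.00) ✓; V.y = 0.00, K.y = 0.00 ✓; |VK| = 16.10 ✓; ∠(GK, KV) = 90.00° ✓; |GK| = 9.800 ✓; bearing(G→L) − bearing(G→K) = 86.00° ✓; |GL| = 9.800 ✓; ∠(GL, LZ) = 95.30° ✗; |LZ| = 28.20 ✓.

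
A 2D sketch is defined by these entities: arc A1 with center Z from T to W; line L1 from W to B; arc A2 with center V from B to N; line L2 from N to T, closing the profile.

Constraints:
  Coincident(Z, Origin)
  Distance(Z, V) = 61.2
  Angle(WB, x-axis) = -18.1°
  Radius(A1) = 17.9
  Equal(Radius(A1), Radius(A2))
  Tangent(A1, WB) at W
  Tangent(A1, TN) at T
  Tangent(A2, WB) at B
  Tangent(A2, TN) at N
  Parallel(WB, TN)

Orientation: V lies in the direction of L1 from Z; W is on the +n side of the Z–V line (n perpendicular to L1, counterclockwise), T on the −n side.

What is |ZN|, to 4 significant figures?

63.76

The slot axis is L1's direction at -18.1°, so u = (cos -18.1°, sin -18.1°) = (0.9505, -0.3107) and n = (−sin -18.1°, cos -18.1°) = (0.3107, 0.9505). Z is at the origin and V lies 61.2 along u from Z, so V = 61.2·u = (58.17, -19.01). Tangency of A1 to both parallel lines with radius 17.9 puts W and T at Z ± 17.9·n: W = (5.561, 17.01), T = (-5.561, -17.01). Equal radii place B and N the same way about V: B = V + 17.9·n = (63.73, -1.999), N = V − 17.9·n = (52.61, -36.03). Then |ZN| = |N − Z| = 63.76.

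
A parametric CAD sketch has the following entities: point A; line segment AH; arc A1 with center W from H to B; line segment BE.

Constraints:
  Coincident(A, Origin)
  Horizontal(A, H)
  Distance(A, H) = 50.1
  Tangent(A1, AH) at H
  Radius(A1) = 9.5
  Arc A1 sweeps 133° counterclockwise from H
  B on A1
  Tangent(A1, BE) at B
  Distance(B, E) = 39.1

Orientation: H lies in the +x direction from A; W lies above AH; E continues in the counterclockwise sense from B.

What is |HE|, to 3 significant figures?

48.7

On A1, H sits at bearing -90° from W; a 133° counterclockwise sweep puts B at bearing 43°, so B = W + 9.5·(cos 43°, sin 43°) = (57.0, 16.0). Tangency of A1 to BE means the radius WB is perpendicular to BE, so BE runs along (−sin 43°, cos 43°); with |BE| = 39.1, E = (30.4, 44.6). Then |HE| = |E − H| = 48.7.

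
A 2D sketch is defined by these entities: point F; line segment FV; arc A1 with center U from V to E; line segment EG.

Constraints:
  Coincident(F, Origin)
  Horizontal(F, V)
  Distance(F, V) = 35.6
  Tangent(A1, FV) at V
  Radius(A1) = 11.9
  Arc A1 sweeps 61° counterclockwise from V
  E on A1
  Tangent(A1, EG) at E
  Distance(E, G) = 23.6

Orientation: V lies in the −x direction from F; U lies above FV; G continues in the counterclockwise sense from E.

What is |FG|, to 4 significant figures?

30.10

F is at the origin; FV is horizontal with |FV| = 35.6 and V on the −x side, so V = (-35.60, 0.000). The tangent condition forces UV to be normal to FV, so U = V + (0, 11.9) = (-35.60, 11.90). On A1, V sits at bearing -90° from U; a 61° counterclockwise sweep puts E at bearing -29°, so E = U + 11.9·(cos -29°, sin -29°) = (-25.19, 6.131). A1 meets EG tangentially, so UE is at right angles to EG, so EG runs along (−sin -29°, cos -29°); with |EG| = 23.6, G = (-13.75, 26.77). Then |FG| = |G − F| = 30.10.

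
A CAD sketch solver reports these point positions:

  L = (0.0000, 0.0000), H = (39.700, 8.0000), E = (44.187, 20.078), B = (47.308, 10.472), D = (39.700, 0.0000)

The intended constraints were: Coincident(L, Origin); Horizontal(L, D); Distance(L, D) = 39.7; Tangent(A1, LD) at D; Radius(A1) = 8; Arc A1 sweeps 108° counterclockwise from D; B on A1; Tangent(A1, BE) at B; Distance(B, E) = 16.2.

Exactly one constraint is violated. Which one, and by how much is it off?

Distance(B, E) = 16.2 — off by 6.10.

L = (0.00, 0.00) ✓; L.y = 0.00, D.y = 0.00 ✓; |LD| = 39.70 ✓; ∠(HD, DL) = 90.00° ✓; |HD| = 8.000 ✓; bearing(H→B) − bearing(H→D) = 108.0° ✓; |HB| = 8.000 ✓; ∠(HB, BE) = 90.00° ✓; |BE| = 10.10 ✗.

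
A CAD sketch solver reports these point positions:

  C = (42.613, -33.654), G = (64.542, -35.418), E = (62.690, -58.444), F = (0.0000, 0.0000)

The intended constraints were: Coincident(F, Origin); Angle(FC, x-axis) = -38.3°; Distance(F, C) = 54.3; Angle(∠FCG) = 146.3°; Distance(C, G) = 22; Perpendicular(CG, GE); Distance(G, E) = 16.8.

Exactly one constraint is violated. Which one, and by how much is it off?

Distance(G, E) = 16.8 — off by 6.30.

F = (0.00, 0.00) ✓; FC at -38.30° ✓; |FC| = 54.30 ✓; ∠FCG = 146.3° ✓; |CG| = 22.00 ✓; ∠(CG, GE) = 90.00° ✓; |GE| = 23.10 ✗.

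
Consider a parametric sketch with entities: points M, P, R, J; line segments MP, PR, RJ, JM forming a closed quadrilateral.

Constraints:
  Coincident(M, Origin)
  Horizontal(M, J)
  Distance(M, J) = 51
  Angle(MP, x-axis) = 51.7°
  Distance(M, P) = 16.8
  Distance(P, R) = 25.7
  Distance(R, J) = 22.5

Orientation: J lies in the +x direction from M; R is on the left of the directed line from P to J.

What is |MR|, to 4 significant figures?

39.56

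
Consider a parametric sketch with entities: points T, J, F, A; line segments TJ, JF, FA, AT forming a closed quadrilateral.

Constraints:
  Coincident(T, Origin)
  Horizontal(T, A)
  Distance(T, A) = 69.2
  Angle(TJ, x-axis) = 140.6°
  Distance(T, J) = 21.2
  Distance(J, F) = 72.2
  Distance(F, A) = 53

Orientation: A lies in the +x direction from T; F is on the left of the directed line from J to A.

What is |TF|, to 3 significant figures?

67.2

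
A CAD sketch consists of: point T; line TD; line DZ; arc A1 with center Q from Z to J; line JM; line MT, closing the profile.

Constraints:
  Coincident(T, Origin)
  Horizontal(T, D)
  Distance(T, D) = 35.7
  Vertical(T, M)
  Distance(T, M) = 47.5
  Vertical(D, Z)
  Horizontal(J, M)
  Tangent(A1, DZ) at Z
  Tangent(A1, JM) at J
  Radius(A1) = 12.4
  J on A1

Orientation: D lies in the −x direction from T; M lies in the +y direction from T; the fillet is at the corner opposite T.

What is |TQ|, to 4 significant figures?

42.13

T is at the origin; T and D share the same y with |TD| = 35.7 and D on the −x side, so D = (-35.70, 0.000). TM is vertical with |TM| = 47.5 and M on the +y side, so M = (0.000, 47.50). The virtual corner opposite T is at (-35.70, 47.50). Tangency of A1 to DZ means the radius QZ is perpendicular to DZ and since A1 is tangent to JM there, QJ ⟂ JM, with radius 12.4, so the center Q sits 12.4 in from both sides at Q = (-23.30, 35.10). Then |TQ| = |Q − T| = 42.13.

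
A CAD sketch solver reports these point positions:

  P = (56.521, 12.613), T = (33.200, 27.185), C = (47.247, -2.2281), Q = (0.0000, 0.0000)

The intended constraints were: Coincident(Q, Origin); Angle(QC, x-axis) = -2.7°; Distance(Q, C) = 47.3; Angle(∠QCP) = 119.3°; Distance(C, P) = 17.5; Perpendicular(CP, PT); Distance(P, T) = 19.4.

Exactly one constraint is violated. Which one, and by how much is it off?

Distance(P, T) = 19.4 — off by 8.10.

Q = (0.00, 0.00) ✓; QC at -2.700° ✓; |QC| = 47.30 ✓; ∠QCP = 119.3° ✓; |CP| = 17.50 ✓; ∠(CP, PT) = 90.00° ✓; |PT| = 27.50 ✗.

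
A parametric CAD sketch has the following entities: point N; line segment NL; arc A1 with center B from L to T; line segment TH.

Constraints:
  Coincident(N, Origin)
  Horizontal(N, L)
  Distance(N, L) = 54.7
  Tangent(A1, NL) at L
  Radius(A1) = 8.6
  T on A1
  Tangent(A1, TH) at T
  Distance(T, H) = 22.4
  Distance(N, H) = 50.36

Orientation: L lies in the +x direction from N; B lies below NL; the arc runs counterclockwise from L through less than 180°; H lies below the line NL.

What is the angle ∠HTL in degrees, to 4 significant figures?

141.3°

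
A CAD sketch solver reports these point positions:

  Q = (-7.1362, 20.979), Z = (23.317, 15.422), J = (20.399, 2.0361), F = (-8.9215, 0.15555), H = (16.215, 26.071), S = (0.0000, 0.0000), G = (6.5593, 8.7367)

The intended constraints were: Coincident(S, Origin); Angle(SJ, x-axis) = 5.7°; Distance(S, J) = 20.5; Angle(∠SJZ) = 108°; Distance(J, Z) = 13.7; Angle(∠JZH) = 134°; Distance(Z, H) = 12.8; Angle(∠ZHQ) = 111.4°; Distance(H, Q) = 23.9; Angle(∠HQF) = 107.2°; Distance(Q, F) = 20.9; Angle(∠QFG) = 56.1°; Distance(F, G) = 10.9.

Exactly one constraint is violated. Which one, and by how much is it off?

Distance(F, G) = 10.9 — off by 6.80.

S = (0.00, 0.00) ✓; SJ at 5.700° ✓; |SJ| = 20.50 ✓; ∠SJZ = 108.0° ✓; |JZ| = 13.70 ✓; ∠JZH = 134.0° ✓; |ZH| = 12.80 ✓; ∠ZHQ = 111.4° ✓; |HQ| = 23.90 ✓; ∠HQF = 107.2° ✓; |QF| = 20.90 ✓; ∠QFG = 56.10° ✓; |FG| = 17.70 ✗.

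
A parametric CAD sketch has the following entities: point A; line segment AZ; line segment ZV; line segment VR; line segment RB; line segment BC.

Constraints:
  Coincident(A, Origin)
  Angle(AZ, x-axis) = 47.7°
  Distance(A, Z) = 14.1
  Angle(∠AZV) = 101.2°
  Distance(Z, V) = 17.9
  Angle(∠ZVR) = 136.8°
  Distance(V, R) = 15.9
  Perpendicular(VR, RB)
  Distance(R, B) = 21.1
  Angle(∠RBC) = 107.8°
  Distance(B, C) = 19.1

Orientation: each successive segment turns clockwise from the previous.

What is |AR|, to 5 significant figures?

32.364

∠AZV = 101.2° gives ZV at -31.100° from the x-axis; with |ZV| = 17.9, V = (24.817, 1.1829). ∠ZVR = 136.8° gives VR at -74.300° from the x-axis; with |VR| = 15.9, R = (29.119, -14.124). Then |AR| = |R − A| = 32.364.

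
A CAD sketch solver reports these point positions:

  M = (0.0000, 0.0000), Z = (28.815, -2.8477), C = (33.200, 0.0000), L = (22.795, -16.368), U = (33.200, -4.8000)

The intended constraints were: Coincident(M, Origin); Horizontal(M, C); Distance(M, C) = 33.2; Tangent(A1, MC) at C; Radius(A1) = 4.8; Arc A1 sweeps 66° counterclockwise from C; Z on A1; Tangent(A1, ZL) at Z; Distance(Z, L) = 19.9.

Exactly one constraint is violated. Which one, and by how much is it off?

Distance(Z, L) = 19.9 — off by 5.10.

M = (0.00, 0.00) ✓; M.y = 0.00, C.y = 0.00 ✓; |MC| = 33.20 ✓; ∠(UC, CM) = 90.00° ✓; |UC| = 4.800 ✓; bearing(U→Z) − bearing(U→C) = 66.00° ✓; |UZ| = 4.800 ✓; ∠(UZ, ZL) = 90.00° ✓; |ZL| = 14.80 ✗.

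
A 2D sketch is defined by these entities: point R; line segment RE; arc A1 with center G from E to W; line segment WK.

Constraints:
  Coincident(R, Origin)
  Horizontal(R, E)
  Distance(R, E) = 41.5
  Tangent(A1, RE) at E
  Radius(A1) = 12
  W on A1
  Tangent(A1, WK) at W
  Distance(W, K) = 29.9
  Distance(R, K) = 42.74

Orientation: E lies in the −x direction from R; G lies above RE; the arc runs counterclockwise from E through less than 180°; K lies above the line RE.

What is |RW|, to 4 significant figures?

31.20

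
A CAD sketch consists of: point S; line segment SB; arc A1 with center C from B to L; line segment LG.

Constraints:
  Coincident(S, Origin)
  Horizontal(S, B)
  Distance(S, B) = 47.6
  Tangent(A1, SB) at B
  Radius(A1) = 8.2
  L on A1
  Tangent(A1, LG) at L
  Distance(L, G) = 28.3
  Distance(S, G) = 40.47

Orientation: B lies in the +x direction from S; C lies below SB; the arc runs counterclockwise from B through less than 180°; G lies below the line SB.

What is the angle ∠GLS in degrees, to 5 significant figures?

69.423°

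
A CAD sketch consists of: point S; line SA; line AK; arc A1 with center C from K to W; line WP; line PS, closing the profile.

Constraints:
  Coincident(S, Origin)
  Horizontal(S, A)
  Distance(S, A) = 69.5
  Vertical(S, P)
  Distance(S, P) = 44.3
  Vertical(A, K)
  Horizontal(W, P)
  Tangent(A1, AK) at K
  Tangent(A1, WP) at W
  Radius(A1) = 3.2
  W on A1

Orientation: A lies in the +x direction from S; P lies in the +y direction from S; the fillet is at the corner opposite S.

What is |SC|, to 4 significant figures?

78.01

S and P share the same x with |SP| = 44.3 and P on the +y side, so P = (0.000, 44.30). The virtual corner opposite S is at (69.50, 44.30). Since A1 is tangent to AK there, CK ⟂ AK and since A1 is tangent to WP there, CW ⟂ WP, with radius 3.2, so the center C sits 3.2 in from both sides at C = (66.30, 41.10). Then |SC| = |C − S| = 78.01.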